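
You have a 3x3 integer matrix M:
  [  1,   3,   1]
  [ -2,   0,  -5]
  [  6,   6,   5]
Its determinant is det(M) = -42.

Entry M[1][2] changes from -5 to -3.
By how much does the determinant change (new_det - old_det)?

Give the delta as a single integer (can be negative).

Cofactor C_12 = 12
Entry delta = -3 - -5 = 2
Det delta = entry_delta * cofactor = 2 * 12 = 24

Answer: 24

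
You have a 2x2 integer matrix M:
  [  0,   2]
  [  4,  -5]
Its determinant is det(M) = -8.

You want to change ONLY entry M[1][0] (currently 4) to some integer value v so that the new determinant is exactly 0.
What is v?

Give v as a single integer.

det is linear in entry M[1][0]: det = old_det + (v - 4) * C_10
Cofactor C_10 = -2
Want det = 0: -8 + (v - 4) * -2 = 0
  (v - 4) = 8 / -2 = -4
  v = 4 + (-4) = 0

Answer: 0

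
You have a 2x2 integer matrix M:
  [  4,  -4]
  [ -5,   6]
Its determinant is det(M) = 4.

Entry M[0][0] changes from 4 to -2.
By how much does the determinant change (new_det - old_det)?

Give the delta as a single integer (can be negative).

Cofactor C_00 = 6
Entry delta = -2 - 4 = -6
Det delta = entry_delta * cofactor = -6 * 6 = -36

Answer: -36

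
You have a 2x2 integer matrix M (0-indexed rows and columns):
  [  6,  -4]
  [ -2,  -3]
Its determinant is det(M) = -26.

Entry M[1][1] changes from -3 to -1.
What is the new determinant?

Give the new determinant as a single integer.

Answer: -14

Derivation:
det is linear in row 1: changing M[1][1] by delta changes det by delta * cofactor(1,1).
Cofactor C_11 = (-1)^(1+1) * minor(1,1) = 6
Entry delta = -1 - -3 = 2
Det delta = 2 * 6 = 12
New det = -26 + 12 = -14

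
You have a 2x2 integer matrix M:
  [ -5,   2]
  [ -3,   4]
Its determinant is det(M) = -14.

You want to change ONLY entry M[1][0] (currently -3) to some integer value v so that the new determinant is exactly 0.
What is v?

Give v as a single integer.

det is linear in entry M[1][0]: det = old_det + (v - -3) * C_10
Cofactor C_10 = -2
Want det = 0: -14 + (v - -3) * -2 = 0
  (v - -3) = 14 / -2 = -7
  v = -3 + (-7) = -10

Answer: -10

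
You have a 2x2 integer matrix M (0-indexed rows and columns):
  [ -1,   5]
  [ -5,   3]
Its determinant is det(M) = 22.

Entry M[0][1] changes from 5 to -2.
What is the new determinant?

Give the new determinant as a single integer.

Answer: -13

Derivation:
det is linear in row 0: changing M[0][1] by delta changes det by delta * cofactor(0,1).
Cofactor C_01 = (-1)^(0+1) * minor(0,1) = 5
Entry delta = -2 - 5 = -7
Det delta = -7 * 5 = -35
New det = 22 + -35 = -13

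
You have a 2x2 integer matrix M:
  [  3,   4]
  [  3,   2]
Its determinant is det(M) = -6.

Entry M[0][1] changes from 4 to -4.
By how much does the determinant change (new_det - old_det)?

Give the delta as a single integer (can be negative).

Answer: 24

Derivation:
Cofactor C_01 = -3
Entry delta = -4 - 4 = -8
Det delta = entry_delta * cofactor = -8 * -3 = 24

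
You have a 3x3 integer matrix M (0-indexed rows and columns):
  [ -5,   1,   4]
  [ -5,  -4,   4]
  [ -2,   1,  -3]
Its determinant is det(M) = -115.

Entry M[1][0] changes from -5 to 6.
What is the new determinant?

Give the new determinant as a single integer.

Answer: -38

Derivation:
det is linear in row 1: changing M[1][0] by delta changes det by delta * cofactor(1,0).
Cofactor C_10 = (-1)^(1+0) * minor(1,0) = 7
Entry delta = 6 - -5 = 11
Det delta = 11 * 7 = 77
New det = -115 + 77 = -38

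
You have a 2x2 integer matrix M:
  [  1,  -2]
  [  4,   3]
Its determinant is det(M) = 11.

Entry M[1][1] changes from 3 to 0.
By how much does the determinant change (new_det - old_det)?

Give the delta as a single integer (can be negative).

Cofactor C_11 = 1
Entry delta = 0 - 3 = -3
Det delta = entry_delta * cofactor = -3 * 1 = -3

Answer: -3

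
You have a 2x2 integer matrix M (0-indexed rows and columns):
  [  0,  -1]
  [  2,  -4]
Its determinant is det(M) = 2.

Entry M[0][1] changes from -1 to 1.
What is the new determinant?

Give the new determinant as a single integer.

Answer: -2

Derivation:
det is linear in row 0: changing M[0][1] by delta changes det by delta * cofactor(0,1).
Cofactor C_01 = (-1)^(0+1) * minor(0,1) = -2
Entry delta = 1 - -1 = 2
Det delta = 2 * -2 = -4
New det = 2 + -4 = -2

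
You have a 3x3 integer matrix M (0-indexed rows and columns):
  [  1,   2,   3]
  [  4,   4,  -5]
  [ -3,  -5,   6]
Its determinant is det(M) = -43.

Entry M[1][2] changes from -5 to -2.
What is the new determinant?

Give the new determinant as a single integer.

Answer: -46

Derivation:
det is linear in row 1: changing M[1][2] by delta changes det by delta * cofactor(1,2).
Cofactor C_12 = (-1)^(1+2) * minor(1,2) = -1
Entry delta = -2 - -5 = 3
Det delta = 3 * -1 = -3
New det = -43 + -3 = -46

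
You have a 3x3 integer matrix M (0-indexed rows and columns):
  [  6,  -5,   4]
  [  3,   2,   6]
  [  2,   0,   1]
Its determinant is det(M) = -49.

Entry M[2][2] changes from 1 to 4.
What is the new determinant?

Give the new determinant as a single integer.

det is linear in row 2: changing M[2][2] by delta changes det by delta * cofactor(2,2).
Cofactor C_22 = (-1)^(2+2) * minor(2,2) = 27
Entry delta = 4 - 1 = 3
Det delta = 3 * 27 = 81
New det = -49 + 81 = 32

Answer: 32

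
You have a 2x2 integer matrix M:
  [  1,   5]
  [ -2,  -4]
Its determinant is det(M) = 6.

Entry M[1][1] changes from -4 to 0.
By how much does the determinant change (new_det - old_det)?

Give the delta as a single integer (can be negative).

Cofactor C_11 = 1
Entry delta = 0 - -4 = 4
Det delta = entry_delta * cofactor = 4 * 1 = 4

Answer: 4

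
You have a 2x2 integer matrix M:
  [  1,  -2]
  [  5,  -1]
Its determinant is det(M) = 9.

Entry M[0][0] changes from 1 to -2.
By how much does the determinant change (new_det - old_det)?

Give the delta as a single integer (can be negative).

Cofactor C_00 = -1
Entry delta = -2 - 1 = -3
Det delta = entry_delta * cofactor = -3 * -1 = 3

Answer: 3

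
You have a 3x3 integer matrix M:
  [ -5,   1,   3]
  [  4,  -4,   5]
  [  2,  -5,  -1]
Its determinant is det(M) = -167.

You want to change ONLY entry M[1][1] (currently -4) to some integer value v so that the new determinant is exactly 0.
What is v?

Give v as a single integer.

Answer: -171

Derivation:
det is linear in entry M[1][1]: det = old_det + (v - -4) * C_11
Cofactor C_11 = -1
Want det = 0: -167 + (v - -4) * -1 = 0
  (v - -4) = 167 / -1 = -167
  v = -4 + (-167) = -171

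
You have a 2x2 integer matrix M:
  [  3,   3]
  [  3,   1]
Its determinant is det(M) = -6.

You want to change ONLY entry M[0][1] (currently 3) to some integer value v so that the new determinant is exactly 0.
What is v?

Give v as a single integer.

Answer: 1

Derivation:
det is linear in entry M[0][1]: det = old_det + (v - 3) * C_01
Cofactor C_01 = -3
Want det = 0: -6 + (v - 3) * -3 = 0
  (v - 3) = 6 / -3 = -2
  v = 3 + (-2) = 1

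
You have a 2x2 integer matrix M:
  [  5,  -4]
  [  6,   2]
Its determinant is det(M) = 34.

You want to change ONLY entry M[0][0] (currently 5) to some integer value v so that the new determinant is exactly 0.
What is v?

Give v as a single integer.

Answer: -12

Derivation:
det is linear in entry M[0][0]: det = old_det + (v - 5) * C_00
Cofactor C_00 = 2
Want det = 0: 34 + (v - 5) * 2 = 0
  (v - 5) = -34 / 2 = -17
  v = 5 + (-17) = -12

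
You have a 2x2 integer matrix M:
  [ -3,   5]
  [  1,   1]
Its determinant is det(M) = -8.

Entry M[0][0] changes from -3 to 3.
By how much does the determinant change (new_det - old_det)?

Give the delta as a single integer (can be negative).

Cofactor C_00 = 1
Entry delta = 3 - -3 = 6
Det delta = entry_delta * cofactor = 6 * 1 = 6

Answer: 6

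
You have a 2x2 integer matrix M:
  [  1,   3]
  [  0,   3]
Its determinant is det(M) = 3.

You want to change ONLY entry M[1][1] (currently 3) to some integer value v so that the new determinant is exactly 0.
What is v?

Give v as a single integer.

det is linear in entry M[1][1]: det = old_det + (v - 3) * C_11
Cofactor C_11 = 1
Want det = 0: 3 + (v - 3) * 1 = 0
  (v - 3) = -3 / 1 = -3
  v = 3 + (-3) = 0

Answer: 0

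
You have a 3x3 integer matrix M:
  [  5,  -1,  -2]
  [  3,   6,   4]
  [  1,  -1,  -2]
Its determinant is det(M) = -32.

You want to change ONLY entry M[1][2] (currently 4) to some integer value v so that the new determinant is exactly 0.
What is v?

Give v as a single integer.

det is linear in entry M[1][2]: det = old_det + (v - 4) * C_12
Cofactor C_12 = 4
Want det = 0: -32 + (v - 4) * 4 = 0
  (v - 4) = 32 / 4 = 8
  v = 4 + (8) = 12

Answer: 12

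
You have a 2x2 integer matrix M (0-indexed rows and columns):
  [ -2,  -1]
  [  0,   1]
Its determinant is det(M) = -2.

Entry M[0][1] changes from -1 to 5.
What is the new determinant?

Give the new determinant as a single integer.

Answer: -2

Derivation:
det is linear in row 0: changing M[0][1] by delta changes det by delta * cofactor(0,1).
Cofactor C_01 = (-1)^(0+1) * minor(0,1) = 0
Entry delta = 5 - -1 = 6
Det delta = 6 * 0 = 0
New det = -2 + 0 = -2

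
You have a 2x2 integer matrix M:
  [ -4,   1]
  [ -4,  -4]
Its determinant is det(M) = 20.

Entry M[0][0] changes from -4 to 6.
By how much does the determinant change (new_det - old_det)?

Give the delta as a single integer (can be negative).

Cofactor C_00 = -4
Entry delta = 6 - -4 = 10
Det delta = entry_delta * cofactor = 10 * -4 = -40

Answer: -40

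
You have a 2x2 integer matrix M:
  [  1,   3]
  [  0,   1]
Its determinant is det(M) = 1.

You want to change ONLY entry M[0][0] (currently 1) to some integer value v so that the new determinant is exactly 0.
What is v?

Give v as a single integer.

det is linear in entry M[0][0]: det = old_det + (v - 1) * C_00
Cofactor C_00 = 1
Want det = 0: 1 + (v - 1) * 1 = 0
  (v - 1) = -1 / 1 = -1
  v = 1 + (-1) = 0

Answer: 0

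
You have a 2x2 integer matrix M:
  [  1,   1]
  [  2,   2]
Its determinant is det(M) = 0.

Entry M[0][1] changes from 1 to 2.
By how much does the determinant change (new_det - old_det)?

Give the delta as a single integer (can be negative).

Cofactor C_01 = -2
Entry delta = 2 - 1 = 1
Det delta = entry_delta * cofactor = 1 * -2 = -2

Answer: -2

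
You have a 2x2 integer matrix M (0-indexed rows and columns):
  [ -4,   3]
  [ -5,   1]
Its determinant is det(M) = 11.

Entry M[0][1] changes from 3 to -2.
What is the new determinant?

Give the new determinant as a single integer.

det is linear in row 0: changing M[0][1] by delta changes det by delta * cofactor(0,1).
Cofactor C_01 = (-1)^(0+1) * minor(0,1) = 5
Entry delta = -2 - 3 = -5
Det delta = -5 * 5 = -25
New det = 11 + -25 = -14

Answer: -14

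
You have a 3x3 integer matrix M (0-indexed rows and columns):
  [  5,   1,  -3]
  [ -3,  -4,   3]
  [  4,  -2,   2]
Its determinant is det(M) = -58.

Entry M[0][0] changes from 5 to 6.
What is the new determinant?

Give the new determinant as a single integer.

Answer: -60

Derivation:
det is linear in row 0: changing M[0][0] by delta changes det by delta * cofactor(0,0).
Cofactor C_00 = (-1)^(0+0) * minor(0,0) = -2
Entry delta = 6 - 5 = 1
Det delta = 1 * -2 = -2
New det = -58 + -2 = -60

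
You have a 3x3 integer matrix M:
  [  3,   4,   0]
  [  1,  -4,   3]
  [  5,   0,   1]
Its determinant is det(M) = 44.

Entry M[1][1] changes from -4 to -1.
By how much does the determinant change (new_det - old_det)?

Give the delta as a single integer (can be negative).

Cofactor C_11 = 3
Entry delta = -1 - -4 = 3
Det delta = entry_delta * cofactor = 3 * 3 = 9

Answer: 9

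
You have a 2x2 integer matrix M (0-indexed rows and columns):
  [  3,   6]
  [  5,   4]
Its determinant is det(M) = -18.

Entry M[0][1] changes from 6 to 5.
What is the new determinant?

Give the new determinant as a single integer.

det is linear in row 0: changing M[0][1] by delta changes det by delta * cofactor(0,1).
Cofactor C_01 = (-1)^(0+1) * minor(0,1) = -5
Entry delta = 5 - 6 = -1
Det delta = -1 * -5 = 5
New det = -18 + 5 = -13

Answer: -13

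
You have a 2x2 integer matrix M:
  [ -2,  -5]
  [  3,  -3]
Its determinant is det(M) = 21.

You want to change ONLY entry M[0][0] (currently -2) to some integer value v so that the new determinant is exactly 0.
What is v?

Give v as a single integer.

det is linear in entry M[0][0]: det = old_det + (v - -2) * C_00
Cofactor C_00 = -3
Want det = 0: 21 + (v - -2) * -3 = 0
  (v - -2) = -21 / -3 = 7
  v = -2 + (7) = 5

Answer: 5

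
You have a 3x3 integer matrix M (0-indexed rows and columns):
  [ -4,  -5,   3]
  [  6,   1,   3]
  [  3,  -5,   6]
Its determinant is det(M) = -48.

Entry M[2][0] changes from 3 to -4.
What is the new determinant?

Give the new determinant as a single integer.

Answer: 78

Derivation:
det is linear in row 2: changing M[2][0] by delta changes det by delta * cofactor(2,0).
Cofactor C_20 = (-1)^(2+0) * minor(2,0) = -18
Entry delta = -4 - 3 = -7
Det delta = -7 * -18 = 126
New det = -48 + 126 = 78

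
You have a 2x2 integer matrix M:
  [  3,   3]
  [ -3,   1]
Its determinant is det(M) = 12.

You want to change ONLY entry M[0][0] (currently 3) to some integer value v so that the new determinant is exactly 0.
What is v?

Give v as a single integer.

Answer: -9

Derivation:
det is linear in entry M[0][0]: det = old_det + (v - 3) * C_00
Cofactor C_00 = 1
Want det = 0: 12 + (v - 3) * 1 = 0
  (v - 3) = -12 / 1 = -12
  v = 3 + (-12) = -9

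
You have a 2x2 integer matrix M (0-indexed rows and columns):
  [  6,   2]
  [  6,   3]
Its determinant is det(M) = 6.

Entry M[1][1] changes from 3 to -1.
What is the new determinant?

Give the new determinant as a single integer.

det is linear in row 1: changing M[1][1] by delta changes det by delta * cofactor(1,1).
Cofactor C_11 = (-1)^(1+1) * minor(1,1) = 6
Entry delta = -1 - 3 = -4
Det delta = -4 * 6 = -24
New det = 6 + -24 = -18

Answer: -18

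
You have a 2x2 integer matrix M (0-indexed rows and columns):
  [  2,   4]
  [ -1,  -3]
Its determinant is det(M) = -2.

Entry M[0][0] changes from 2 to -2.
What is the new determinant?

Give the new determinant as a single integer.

det is linear in row 0: changing M[0][0] by delta changes det by delta * cofactor(0,0).
Cofactor C_00 = (-1)^(0+0) * minor(0,0) = -3
Entry delta = -2 - 2 = -4
Det delta = -4 * -3 = 12
New det = -2 + 12 = 10

Answer: 10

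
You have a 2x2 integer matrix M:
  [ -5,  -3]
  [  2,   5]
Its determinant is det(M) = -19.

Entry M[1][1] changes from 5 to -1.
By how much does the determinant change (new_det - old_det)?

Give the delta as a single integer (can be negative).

Answer: 30

Derivation:
Cofactor C_11 = -5
Entry delta = -1 - 5 = -6
Det delta = entry_delta * cofactor = -6 * -5 = 30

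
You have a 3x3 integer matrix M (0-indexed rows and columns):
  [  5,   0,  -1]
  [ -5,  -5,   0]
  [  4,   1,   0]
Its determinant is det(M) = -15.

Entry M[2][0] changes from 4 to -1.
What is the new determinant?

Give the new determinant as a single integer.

Answer: 10

Derivation:
det is linear in row 2: changing M[2][0] by delta changes det by delta * cofactor(2,0).
Cofactor C_20 = (-1)^(2+0) * minor(2,0) = -5
Entry delta = -1 - 4 = -5
Det delta = -5 * -5 = 25
New det = -15 + 25 = 10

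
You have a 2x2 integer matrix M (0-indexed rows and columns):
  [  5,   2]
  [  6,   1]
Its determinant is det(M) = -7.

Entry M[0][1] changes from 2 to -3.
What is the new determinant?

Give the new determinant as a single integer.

Answer: 23

Derivation:
det is linear in row 0: changing M[0][1] by delta changes det by delta * cofactor(0,1).
Cofactor C_01 = (-1)^(0+1) * minor(0,1) = -6
Entry delta = -3 - 2 = -5
Det delta = -5 * -6 = 30
New det = -7 + 30 = 23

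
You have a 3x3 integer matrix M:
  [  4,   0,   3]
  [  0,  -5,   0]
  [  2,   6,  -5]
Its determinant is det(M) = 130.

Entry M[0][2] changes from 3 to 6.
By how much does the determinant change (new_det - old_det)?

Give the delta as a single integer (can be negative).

Answer: 30

Derivation:
Cofactor C_02 = 10
Entry delta = 6 - 3 = 3
Det delta = entry_delta * cofactor = 3 * 10 = 30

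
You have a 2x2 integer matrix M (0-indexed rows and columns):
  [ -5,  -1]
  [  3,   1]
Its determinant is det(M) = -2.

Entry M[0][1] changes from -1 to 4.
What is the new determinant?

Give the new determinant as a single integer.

det is linear in row 0: changing M[0][1] by delta changes det by delta * cofactor(0,1).
Cofactor C_01 = (-1)^(0+1) * minor(0,1) = -3
Entry delta = 4 - -1 = 5
Det delta = 5 * -3 = -15
New det = -2 + -15 = -17

Answer: -17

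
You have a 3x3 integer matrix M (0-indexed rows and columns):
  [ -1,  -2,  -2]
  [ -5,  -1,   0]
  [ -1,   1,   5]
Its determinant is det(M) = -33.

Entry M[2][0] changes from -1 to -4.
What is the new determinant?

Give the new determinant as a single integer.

det is linear in row 2: changing M[2][0] by delta changes det by delta * cofactor(2,0).
Cofactor C_20 = (-1)^(2+0) * minor(2,0) = -2
Entry delta = -4 - -1 = -3
Det delta = -3 * -2 = 6
New det = -33 + 6 = -27

Answer: -27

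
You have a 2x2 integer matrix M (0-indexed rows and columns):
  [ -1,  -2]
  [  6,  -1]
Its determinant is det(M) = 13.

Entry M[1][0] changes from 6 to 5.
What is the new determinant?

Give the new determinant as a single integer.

det is linear in row 1: changing M[1][0] by delta changes det by delta * cofactor(1,0).
Cofactor C_10 = (-1)^(1+0) * minor(1,0) = 2
Entry delta = 5 - 6 = -1
Det delta = -1 * 2 = -2
New det = 13 + -2 = 11

Answer: 11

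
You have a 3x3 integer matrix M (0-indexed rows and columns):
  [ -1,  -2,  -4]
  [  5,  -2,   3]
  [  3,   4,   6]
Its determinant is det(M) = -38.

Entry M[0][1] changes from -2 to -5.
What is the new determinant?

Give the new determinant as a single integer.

det is linear in row 0: changing M[0][1] by delta changes det by delta * cofactor(0,1).
Cofactor C_01 = (-1)^(0+1) * minor(0,1) = -21
Entry delta = -5 - -2 = -3
Det delta = -3 * -21 = 63
New det = -38 + 63 = 25

Answer: 25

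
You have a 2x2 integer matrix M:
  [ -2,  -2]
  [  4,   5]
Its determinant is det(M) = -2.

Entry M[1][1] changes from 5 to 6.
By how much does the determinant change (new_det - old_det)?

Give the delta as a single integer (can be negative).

Answer: -2

Derivation:
Cofactor C_11 = -2
Entry delta = 6 - 5 = 1
Det delta = entry_delta * cofactor = 1 * -2 = -2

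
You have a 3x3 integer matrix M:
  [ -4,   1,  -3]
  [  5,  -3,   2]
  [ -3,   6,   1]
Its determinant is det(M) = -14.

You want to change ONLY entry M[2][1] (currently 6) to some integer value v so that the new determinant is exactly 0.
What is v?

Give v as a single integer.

det is linear in entry M[2][1]: det = old_det + (v - 6) * C_21
Cofactor C_21 = -7
Want det = 0: -14 + (v - 6) * -7 = 0
  (v - 6) = 14 / -7 = -2
  v = 6 + (-2) = 4

Answer: 4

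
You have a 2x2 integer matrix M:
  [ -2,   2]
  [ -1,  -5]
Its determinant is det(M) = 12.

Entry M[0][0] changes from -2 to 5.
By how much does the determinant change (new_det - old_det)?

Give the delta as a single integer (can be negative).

Cofactor C_00 = -5
Entry delta = 5 - -2 = 7
Det delta = entry_delta * cofactor = 7 * -5 = -35

Answer: -35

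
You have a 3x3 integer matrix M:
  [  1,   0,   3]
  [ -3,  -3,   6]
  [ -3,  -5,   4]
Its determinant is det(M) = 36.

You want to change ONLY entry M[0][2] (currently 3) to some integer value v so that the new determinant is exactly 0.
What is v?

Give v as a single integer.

Answer: -3

Derivation:
det is linear in entry M[0][2]: det = old_det + (v - 3) * C_02
Cofactor C_02 = 6
Want det = 0: 36 + (v - 3) * 6 = 0
  (v - 3) = -36 / 6 = -6
  v = 3 + (-6) = -3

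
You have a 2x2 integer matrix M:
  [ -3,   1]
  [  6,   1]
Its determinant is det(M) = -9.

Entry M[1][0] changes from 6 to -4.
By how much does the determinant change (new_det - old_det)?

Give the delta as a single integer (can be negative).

Answer: 10

Derivation:
Cofactor C_10 = -1
Entry delta = -4 - 6 = -10
Det delta = entry_delta * cofactor = -10 * -1 = 10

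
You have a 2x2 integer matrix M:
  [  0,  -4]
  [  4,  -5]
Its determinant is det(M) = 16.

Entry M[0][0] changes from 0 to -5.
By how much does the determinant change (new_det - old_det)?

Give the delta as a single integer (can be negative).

Answer: 25

Derivation:
Cofactor C_00 = -5
Entry delta = -5 - 0 = -5
Det delta = entry_delta * cofactor = -5 * -5 = 25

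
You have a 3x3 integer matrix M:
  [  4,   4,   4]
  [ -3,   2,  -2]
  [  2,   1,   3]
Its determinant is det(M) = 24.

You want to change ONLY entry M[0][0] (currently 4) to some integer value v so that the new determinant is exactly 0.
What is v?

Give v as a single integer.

det is linear in entry M[0][0]: det = old_det + (v - 4) * C_00
Cofactor C_00 = 8
Want det = 0: 24 + (v - 4) * 8 = 0
  (v - 4) = -24 / 8 = -3
  v = 4 + (-3) = 1

Answer: 1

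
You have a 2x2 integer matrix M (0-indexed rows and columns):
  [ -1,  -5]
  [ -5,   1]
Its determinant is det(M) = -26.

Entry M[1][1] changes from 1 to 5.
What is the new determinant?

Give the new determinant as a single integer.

Answer: -30

Derivation:
det is linear in row 1: changing M[1][1] by delta changes det by delta * cofactor(1,1).
Cofactor C_11 = (-1)^(1+1) * minor(1,1) = -1
Entry delta = 5 - 1 = 4
Det delta = 4 * -1 = -4
New det = -26 + -4 = -30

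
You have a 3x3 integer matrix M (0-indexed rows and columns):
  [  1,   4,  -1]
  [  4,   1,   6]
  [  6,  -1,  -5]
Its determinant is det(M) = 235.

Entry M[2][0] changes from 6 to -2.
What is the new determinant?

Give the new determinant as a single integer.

Answer: 35

Derivation:
det is linear in row 2: changing M[2][0] by delta changes det by delta * cofactor(2,0).
Cofactor C_20 = (-1)^(2+0) * minor(2,0) = 25
Entry delta = -2 - 6 = -8
Det delta = -8 * 25 = -200
New det = 235 + -200 = 35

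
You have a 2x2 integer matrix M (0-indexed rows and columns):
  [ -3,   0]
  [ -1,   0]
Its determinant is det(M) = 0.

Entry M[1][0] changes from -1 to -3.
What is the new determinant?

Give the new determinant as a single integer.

Answer: 0

Derivation:
det is linear in row 1: changing M[1][0] by delta changes det by delta * cofactor(1,0).
Cofactor C_10 = (-1)^(1+0) * minor(1,0) = 0
Entry delta = -3 - -1 = -2
Det delta = -2 * 0 = 0
New det = 0 + 0 = 0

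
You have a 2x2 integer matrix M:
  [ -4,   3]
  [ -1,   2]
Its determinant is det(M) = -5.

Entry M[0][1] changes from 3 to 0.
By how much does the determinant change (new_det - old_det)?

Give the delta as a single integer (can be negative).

Cofactor C_01 = 1
Entry delta = 0 - 3 = -3
Det delta = entry_delta * cofactor = -3 * 1 = -3

Answer: -3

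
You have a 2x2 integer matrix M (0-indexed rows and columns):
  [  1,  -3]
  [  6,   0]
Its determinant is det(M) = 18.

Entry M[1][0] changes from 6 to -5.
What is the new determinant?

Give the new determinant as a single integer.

det is linear in row 1: changing M[1][0] by delta changes det by delta * cofactor(1,0).
Cofactor C_10 = (-1)^(1+0) * minor(1,0) = 3
Entry delta = -5 - 6 = -11
Det delta = -11 * 3 = -33
New det = 18 + -33 = -15

Answer: -15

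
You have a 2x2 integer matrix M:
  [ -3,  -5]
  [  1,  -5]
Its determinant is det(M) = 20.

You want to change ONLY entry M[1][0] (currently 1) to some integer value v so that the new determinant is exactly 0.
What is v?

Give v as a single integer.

det is linear in entry M[1][0]: det = old_det + (v - 1) * C_10
Cofactor C_10 = 5
Want det = 0: 20 + (v - 1) * 5 = 0
  (v - 1) = -20 / 5 = -4
  v = 1 + (-4) = -3

Answer: -3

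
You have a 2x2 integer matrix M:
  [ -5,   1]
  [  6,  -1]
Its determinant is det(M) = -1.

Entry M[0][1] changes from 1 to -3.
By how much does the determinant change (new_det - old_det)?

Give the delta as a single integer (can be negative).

Cofactor C_01 = -6
Entry delta = -3 - 1 = -4
Det delta = entry_delta * cofactor = -4 * -6 = 24

Answer: 24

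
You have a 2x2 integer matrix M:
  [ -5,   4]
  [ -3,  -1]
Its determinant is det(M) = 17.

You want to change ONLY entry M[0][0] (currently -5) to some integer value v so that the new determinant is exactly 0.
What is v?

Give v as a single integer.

Answer: 12

Derivation:
det is linear in entry M[0][0]: det = old_det + (v - -5) * C_00
Cofactor C_00 = -1
Want det = 0: 17 + (v - -5) * -1 = 0
  (v - -5) = -17 / -1 = 17
  v = -5 + (17) = 12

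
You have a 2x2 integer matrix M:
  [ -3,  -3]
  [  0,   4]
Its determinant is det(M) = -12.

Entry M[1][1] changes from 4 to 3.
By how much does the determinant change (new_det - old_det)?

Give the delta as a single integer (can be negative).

Cofactor C_11 = -3
Entry delta = 3 - 4 = -1
Det delta = entry_delta * cofactor = -1 * -3 = 3

Answer: 3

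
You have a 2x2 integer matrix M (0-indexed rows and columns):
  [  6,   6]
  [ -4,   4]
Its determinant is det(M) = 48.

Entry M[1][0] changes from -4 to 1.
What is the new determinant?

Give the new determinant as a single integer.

Answer: 18

Derivation:
det is linear in row 1: changing M[1][0] by delta changes det by delta * cofactor(1,0).
Cofactor C_10 = (-1)^(1+0) * minor(1,0) = -6
Entry delta = 1 - -4 = 5
Det delta = 5 * -6 = -30
New det = 48 + -30 = 18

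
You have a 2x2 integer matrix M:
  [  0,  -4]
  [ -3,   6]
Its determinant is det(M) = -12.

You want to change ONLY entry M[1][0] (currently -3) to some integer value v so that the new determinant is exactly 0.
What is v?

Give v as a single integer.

det is linear in entry M[1][0]: det = old_det + (v - -3) * C_10
Cofactor C_10 = 4
Want det = 0: -12 + (v - -3) * 4 = 0
  (v - -3) = 12 / 4 = 3
  v = -3 + (3) = 0

Answer: 0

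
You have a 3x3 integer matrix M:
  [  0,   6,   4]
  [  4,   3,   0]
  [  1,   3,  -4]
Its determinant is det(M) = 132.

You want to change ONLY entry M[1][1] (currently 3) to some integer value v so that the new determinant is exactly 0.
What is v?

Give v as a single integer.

Answer: 36

Derivation:
det is linear in entry M[1][1]: det = old_det + (v - 3) * C_11
Cofactor C_11 = -4
Want det = 0: 132 + (v - 3) * -4 = 0
  (v - 3) = -132 / -4 = 33
  v = 3 + (33) = 36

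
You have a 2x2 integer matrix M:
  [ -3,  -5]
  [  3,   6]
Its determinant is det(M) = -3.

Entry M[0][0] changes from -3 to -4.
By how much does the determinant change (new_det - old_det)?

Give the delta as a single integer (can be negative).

Answer: -6

Derivation:
Cofactor C_00 = 6
Entry delta = -4 - -3 = -1
Det delta = entry_delta * cofactor = -1 * 6 = -6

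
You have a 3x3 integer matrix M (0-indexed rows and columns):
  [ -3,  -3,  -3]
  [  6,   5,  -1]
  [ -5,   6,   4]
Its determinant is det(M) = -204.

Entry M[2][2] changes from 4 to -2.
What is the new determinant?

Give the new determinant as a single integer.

Answer: -222

Derivation:
det is linear in row 2: changing M[2][2] by delta changes det by delta * cofactor(2,2).
Cofactor C_22 = (-1)^(2+2) * minor(2,2) = 3
Entry delta = -2 - 4 = -6
Det delta = -6 * 3 = -18
New det = -204 + -18 = -222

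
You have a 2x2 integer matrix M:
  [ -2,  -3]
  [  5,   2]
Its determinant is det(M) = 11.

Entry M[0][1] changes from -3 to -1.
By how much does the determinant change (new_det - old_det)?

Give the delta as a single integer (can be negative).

Answer: -10

Derivation:
Cofactor C_01 = -5
Entry delta = -1 - -3 = 2
Det delta = entry_delta * cofactor = 2 * -5 = -10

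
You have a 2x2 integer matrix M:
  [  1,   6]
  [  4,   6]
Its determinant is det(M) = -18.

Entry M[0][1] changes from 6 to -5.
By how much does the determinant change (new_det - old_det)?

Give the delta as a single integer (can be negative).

Cofactor C_01 = -4
Entry delta = -5 - 6 = -11
Det delta = entry_delta * cofactor = -11 * -4 = 44

Answer: 44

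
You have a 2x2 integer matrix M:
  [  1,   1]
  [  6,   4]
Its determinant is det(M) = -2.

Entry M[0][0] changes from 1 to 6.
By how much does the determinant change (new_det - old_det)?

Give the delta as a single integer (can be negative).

Answer: 20

Derivation:
Cofactor C_00 = 4
Entry delta = 6 - 1 = 5
Det delta = entry_delta * cofactor = 5 * 4 = 20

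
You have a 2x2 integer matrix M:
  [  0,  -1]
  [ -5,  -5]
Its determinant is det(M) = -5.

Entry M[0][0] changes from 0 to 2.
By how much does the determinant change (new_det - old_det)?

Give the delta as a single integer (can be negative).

Cofactor C_00 = -5
Entry delta = 2 - 0 = 2
Det delta = entry_delta * cofactor = 2 * -5 = -10

Answer: -10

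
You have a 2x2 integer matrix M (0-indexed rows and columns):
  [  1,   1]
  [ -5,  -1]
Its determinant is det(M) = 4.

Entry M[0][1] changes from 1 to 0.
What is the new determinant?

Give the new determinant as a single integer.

Answer: -1

Derivation:
det is linear in row 0: changing M[0][1] by delta changes det by delta * cofactor(0,1).
Cofactor C_01 = (-1)^(0+1) * minor(0,1) = 5
Entry delta = 0 - 1 = -1
Det delta = -1 * 5 = -5
New det = 4 + -5 = -1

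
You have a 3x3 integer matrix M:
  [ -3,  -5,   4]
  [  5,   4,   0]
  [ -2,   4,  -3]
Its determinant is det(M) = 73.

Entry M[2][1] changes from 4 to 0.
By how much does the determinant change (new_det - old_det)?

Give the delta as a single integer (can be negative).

Cofactor C_21 = 20
Entry delta = 0 - 4 = -4
Det delta = entry_delta * cofactor = -4 * 20 = -80

Answer: -80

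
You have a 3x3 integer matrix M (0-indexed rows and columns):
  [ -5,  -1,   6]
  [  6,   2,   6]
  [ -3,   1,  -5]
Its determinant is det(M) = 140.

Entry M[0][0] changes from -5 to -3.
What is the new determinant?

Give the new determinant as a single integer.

det is linear in row 0: changing M[0][0] by delta changes det by delta * cofactor(0,0).
Cofactor C_00 = (-1)^(0+0) * minor(0,0) = -16
Entry delta = -3 - -5 = 2
Det delta = 2 * -16 = -32
New det = 140 + -32 = 108

Answer: 108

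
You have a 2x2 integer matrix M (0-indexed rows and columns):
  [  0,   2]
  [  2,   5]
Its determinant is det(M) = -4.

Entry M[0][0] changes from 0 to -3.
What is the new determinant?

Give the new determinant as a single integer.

Answer: -19

Derivation:
det is linear in row 0: changing M[0][0] by delta changes det by delta * cofactor(0,0).
Cofactor C_00 = (-1)^(0+0) * minor(0,0) = 5
Entry delta = -3 - 0 = -3
Det delta = -3 * 5 = -15
New det = -4 + -15 = -19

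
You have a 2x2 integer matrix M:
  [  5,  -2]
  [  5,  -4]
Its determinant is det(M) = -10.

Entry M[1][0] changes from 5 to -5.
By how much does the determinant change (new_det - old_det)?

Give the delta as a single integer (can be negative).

Answer: -20

Derivation:
Cofactor C_10 = 2
Entry delta = -5 - 5 = -10
Det delta = entry_delta * cofactor = -10 * 2 = -20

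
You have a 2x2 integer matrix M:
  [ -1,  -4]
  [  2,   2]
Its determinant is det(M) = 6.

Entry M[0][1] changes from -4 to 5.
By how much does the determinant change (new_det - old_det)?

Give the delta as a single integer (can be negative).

Answer: -18

Derivation:
Cofactor C_01 = -2
Entry delta = 5 - -4 = 9
Det delta = entry_delta * cofactor = 9 * -2 = -18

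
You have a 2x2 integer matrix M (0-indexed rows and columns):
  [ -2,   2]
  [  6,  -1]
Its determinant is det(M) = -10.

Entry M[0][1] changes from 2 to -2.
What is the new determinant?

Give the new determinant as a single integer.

det is linear in row 0: changing M[0][1] by delta changes det by delta * cofactor(0,1).
Cofactor C_01 = (-1)^(0+1) * minor(0,1) = -6
Entry delta = -2 - 2 = -4
Det delta = -4 * -6 = 24
New det = -10 + 24 = 14

Answer: 14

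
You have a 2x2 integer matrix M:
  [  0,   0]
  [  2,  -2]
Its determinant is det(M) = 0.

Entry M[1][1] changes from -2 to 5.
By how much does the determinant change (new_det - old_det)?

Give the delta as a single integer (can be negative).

Answer: 0

Derivation:
Cofactor C_11 = 0
Entry delta = 5 - -2 = 7
Det delta = entry_delta * cofactor = 7 * 0 = 0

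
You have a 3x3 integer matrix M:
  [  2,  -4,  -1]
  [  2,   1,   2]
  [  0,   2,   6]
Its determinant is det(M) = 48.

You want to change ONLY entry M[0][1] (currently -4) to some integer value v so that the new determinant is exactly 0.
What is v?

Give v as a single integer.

Answer: 0

Derivation:
det is linear in entry M[0][1]: det = old_det + (v - -4) * C_01
Cofactor C_01 = -12
Want det = 0: 48 + (v - -4) * -12 = 0
  (v - -4) = -48 / -12 = 4
  v = -4 + (4) = 0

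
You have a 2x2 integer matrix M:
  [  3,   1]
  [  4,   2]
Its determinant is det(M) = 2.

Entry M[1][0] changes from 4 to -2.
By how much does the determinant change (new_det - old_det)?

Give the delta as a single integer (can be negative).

Answer: 6

Derivation:
Cofactor C_10 = -1
Entry delta = -2 - 4 = -6
Det delta = entry_delta * cofactor = -6 * -1 = 6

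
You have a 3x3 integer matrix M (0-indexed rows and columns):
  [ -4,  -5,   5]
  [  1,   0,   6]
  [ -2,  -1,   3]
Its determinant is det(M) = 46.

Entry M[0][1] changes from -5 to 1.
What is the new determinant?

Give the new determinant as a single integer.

det is linear in row 0: changing M[0][1] by delta changes det by delta * cofactor(0,1).
Cofactor C_01 = (-1)^(0+1) * minor(0,1) = -15
Entry delta = 1 - -5 = 6
Det delta = 6 * -15 = -90
New det = 46 + -90 = -44

Answer: -44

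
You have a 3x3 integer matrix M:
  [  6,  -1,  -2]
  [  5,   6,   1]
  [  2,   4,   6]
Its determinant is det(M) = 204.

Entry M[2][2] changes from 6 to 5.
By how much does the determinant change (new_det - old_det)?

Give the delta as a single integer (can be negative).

Answer: -41

Derivation:
Cofactor C_22 = 41
Entry delta = 5 - 6 = -1
Det delta = entry_delta * cofactor = -1 * 41 = -41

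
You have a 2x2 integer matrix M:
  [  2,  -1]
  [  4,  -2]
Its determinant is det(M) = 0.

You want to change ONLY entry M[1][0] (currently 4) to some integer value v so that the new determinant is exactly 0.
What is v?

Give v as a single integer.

Answer: 4

Derivation:
det is linear in entry M[1][0]: det = old_det + (v - 4) * C_10
Cofactor C_10 = 1
Want det = 0: 0 + (v - 4) * 1 = 0
  (v - 4) = 0 / 1 = 0
  v = 4 + (0) = 4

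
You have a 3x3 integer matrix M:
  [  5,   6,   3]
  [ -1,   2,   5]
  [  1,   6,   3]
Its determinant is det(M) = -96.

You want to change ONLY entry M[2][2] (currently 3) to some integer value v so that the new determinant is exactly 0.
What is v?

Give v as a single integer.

det is linear in entry M[2][2]: det = old_det + (v - 3) * C_22
Cofactor C_22 = 16
Want det = 0: -96 + (v - 3) * 16 = 0
  (v - 3) = 96 / 16 = 6
  v = 3 + (6) = 9

Answer: 9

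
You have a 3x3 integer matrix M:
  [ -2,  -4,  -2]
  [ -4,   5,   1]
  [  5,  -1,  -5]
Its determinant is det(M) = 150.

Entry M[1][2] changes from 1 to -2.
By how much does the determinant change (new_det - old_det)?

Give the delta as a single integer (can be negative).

Answer: 66

Derivation:
Cofactor C_12 = -22
Entry delta = -2 - 1 = -3
Det delta = entry_delta * cofactor = -3 * -22 = 66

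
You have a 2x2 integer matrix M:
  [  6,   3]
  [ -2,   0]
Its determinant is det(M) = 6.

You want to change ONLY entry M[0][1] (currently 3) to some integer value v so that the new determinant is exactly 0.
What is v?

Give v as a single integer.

Answer: 0

Derivation:
det is linear in entry M[0][1]: det = old_det + (v - 3) * C_01
Cofactor C_01 = 2
Want det = 0: 6 + (v - 3) * 2 = 0
  (v - 3) = -6 / 2 = -3
  v = 3 + (-3) = 0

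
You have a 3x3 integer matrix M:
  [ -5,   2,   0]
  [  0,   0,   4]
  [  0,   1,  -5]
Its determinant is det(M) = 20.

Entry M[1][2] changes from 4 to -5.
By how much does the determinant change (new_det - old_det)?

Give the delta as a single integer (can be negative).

Cofactor C_12 = 5
Entry delta = -5 - 4 = -9
Det delta = entry_delta * cofactor = -9 * 5 = -45

Answer: -45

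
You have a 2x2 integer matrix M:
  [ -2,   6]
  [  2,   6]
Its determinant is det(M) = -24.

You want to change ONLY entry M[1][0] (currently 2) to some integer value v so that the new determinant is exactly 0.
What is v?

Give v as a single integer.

det is linear in entry M[1][0]: det = old_det + (v - 2) * C_10
Cofactor C_10 = -6
Want det = 0: -24 + (v - 2) * -6 = 0
  (v - 2) = 24 / -6 = -4
  v = 2 + (-4) = -2

Answer: -2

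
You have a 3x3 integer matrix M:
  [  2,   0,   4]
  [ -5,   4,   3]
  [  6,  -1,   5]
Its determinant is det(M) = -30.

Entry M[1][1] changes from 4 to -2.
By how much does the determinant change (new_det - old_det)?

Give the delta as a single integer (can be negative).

Answer: 84

Derivation:
Cofactor C_11 = -14
Entry delta = -2 - 4 = -6
Det delta = entry_delta * cofactor = -6 * -14 = 84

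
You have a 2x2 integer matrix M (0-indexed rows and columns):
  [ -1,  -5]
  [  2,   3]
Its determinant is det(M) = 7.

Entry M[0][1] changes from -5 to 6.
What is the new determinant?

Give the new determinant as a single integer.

det is linear in row 0: changing M[0][1] by delta changes det by delta * cofactor(0,1).
Cofactor C_01 = (-1)^(0+1) * minor(0,1) = -2
Entry delta = 6 - -5 = 11
Det delta = 11 * -2 = -22
New det = 7 + -22 = -15

Answer: -15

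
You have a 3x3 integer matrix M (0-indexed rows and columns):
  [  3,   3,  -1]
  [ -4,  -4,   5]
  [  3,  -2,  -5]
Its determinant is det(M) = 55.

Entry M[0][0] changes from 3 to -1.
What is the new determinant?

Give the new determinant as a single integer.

det is linear in row 0: changing M[0][0] by delta changes det by delta * cofactor(0,0).
Cofactor C_00 = (-1)^(0+0) * minor(0,0) = 30
Entry delta = -1 - 3 = -4
Det delta = -4 * 30 = -120
New det = 55 + -120 = -65

Answer: -65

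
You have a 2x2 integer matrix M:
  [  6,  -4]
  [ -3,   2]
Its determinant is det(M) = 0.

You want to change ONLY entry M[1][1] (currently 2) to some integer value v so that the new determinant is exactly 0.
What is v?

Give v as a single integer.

det is linear in entry M[1][1]: det = old_det + (v - 2) * C_11
Cofactor C_11 = 6
Want det = 0: 0 + (v - 2) * 6 = 0
  (v - 2) = 0 / 6 = 0
  v = 2 + (0) = 2

Answer: 2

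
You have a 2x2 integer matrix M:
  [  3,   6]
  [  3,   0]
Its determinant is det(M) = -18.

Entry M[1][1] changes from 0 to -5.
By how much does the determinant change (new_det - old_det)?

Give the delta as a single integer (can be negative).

Answer: -15

Derivation:
Cofactor C_11 = 3
Entry delta = -5 - 0 = -5
Det delta = entry_delta * cofactor = -5 * 3 = -15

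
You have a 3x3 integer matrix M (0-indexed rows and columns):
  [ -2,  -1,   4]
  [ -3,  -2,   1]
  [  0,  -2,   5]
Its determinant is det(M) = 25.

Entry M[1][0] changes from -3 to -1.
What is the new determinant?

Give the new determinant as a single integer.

det is linear in row 1: changing M[1][0] by delta changes det by delta * cofactor(1,0).
Cofactor C_10 = (-1)^(1+0) * minor(1,0) = -3
Entry delta = -1 - -3 = 2
Det delta = 2 * -3 = -6
New det = 25 + -6 = 19

Answer: 19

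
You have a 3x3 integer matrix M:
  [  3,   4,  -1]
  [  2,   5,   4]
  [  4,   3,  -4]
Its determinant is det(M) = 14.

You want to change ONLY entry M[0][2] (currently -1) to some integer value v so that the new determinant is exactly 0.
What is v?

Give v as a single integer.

det is linear in entry M[0][2]: det = old_det + (v - -1) * C_02
Cofactor C_02 = -14
Want det = 0: 14 + (v - -1) * -14 = 0
  (v - -1) = -14 / -14 = 1
  v = -1 + (1) = 0

Answer: 0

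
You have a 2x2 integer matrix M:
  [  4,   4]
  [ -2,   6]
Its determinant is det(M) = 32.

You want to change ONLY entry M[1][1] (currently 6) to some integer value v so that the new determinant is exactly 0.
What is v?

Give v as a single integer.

Answer: -2

Derivation:
det is linear in entry M[1][1]: det = old_det + (v - 6) * C_11
Cofactor C_11 = 4
Want det = 0: 32 + (v - 6) * 4 = 0
  (v - 6) = -32 / 4 = -8
  v = 6 + (-8) = -2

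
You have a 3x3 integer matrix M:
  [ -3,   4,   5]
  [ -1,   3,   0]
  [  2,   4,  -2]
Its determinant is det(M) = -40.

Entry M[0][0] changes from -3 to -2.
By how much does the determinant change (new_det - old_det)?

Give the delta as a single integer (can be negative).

Cofactor C_00 = -6
Entry delta = -2 - -3 = 1
Det delta = entry_delta * cofactor = 1 * -6 = -6

Answer: -6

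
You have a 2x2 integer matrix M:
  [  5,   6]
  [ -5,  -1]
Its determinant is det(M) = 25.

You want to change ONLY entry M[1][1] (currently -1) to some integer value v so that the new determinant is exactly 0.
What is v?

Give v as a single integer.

Answer: -6

Derivation:
det is linear in entry M[1][1]: det = old_det + (v - -1) * C_11
Cofactor C_11 = 5
Want det = 0: 25 + (v - -1) * 5 = 0
  (v - -1) = -25 / 5 = -5
  v = -1 + (-5) = -6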